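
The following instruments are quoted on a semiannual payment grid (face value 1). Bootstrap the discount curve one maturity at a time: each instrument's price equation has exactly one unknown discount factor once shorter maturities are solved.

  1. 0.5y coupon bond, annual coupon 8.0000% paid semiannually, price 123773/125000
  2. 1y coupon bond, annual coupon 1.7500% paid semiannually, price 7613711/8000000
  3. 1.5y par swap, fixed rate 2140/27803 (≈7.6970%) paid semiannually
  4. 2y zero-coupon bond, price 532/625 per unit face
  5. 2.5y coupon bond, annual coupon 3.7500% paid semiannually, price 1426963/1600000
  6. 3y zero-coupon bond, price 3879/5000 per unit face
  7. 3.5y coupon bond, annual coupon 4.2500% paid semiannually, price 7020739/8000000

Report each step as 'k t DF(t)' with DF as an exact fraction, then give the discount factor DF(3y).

1 1/2 9521/10000
2 1 1169/1250
3 3/2 893/1000
4 2 532/625
5 5/2 4043/5000
6 3 3879/5000
7 7/2 1877/2500
DF(3y) = 3879/5000 ≈ 0.775800

step 1 [0.5y] bond c/2=1/25: DF=(123773/125000 − 1/25·(0))/(1+1/25) = 9521/10000 ≈ 0.952100
step 2 [1y] bond c/2=7/800: DF=(7613711/8000000 − 7/800·(0.952100))/(1+7/800) = 1169/1250 ≈ 0.935200
step 3 [1.5y] swap r/2=1070/27803: DF=(1 − 1070/27803·(0.952100+0.935200))/(1+1070/27803) = 893/1000 ≈ 0.893000
step 4 [2y] zero: DF = P = 532/625 ≈ 0.851200
step 5 [2.5y] bond c/2=3/160: DF=(1426963/1600000 − 3/160·(0.952100+0.935200+0.893000+0.851200))/(1+3/160) = 4043/5000 ≈ 0.808600
step 6 [3y] zero: DF = P = 3879/5000 ≈ 0.775800
step 7 [3.5y] bond c/2=17/800: DF=(7020739/8000000 − 17/800·(0.952100+0.935200+0.893000+0.851200+0.808600+0.775800))/(1+17/800) = 1877/2500 ≈ 0.750800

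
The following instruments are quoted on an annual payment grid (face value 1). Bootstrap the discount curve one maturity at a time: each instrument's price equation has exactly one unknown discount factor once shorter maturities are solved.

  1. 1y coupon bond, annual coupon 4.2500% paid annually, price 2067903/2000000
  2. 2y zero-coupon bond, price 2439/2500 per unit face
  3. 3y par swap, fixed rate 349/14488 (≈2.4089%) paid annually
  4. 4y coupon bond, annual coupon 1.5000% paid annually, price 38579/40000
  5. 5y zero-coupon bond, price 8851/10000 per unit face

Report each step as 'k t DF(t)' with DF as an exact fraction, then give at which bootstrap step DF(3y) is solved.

step 1 [1y] bond c/1=17/400: DF=(2067903/2000000 − 17/400·(0))/(1+17/400) = 4959/5000 ≈ 0.991800
step 2 [2y] zero: DF = P = 2439/2500 ≈ 0.975600
step 3 [3y] swap r/1=349/14488: DF=(1 − 349/14488·(0.991800+0.975600))/(1+349/14488) = 4651/5000 ≈ 0.930200
step 4 [4y] bond c/1=3/200: DF=(38579/40000 − 3/200·(0.991800+0.975600+0.930200))/(1+3/200) = 4537/5000 ≈ 0.907400
step 5 [5y] zero: DF = P = 8851/10000 ≈ 0.885100

1 1 4959/5000
2 2 2439/2500
3 3 4651/5000
4 4 4537/5000
5 5 8851/10000
DF(3y) is solved at step 3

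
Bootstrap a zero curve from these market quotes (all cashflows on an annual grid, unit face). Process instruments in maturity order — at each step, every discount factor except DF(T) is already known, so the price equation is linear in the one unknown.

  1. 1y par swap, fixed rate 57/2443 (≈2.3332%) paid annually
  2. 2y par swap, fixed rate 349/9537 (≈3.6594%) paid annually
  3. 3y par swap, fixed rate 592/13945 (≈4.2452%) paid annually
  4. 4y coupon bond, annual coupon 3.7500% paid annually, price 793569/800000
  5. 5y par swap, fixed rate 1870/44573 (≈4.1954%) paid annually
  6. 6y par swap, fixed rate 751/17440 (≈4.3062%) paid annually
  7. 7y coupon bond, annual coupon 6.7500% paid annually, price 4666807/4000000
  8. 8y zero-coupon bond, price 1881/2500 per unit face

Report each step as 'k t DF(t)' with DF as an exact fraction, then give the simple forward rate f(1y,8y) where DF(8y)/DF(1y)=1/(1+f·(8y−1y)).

1 1 2443/2500
2 2 4651/5000
3 3 551/625
4 4 8553/10000
5 5 813/1000
6 6 7747/10000
7 7 7621/10000
8 8 1881/2500
f(1y,8y) = ((2443/2500)/(1881/2500) − 1)/(7) = 562/13167 ≈ 4.2682%

step 1 [1y] swap r/1=57/2443: DF=(1 − 57/2443·(0))/(1+57/2443) = 2443/2500 ≈ 0.977200
step 2 [2y] swap r/1=349/9537: DF=(1 − 349/9537·(0.977200))/(1+349/9537) = 4651/5000 ≈ 0.930200
step 3 [3y] swap r/1=592/13945: DF=(1 − 592/13945·(0.977200+0.930200))/(1+592/13945) = 551/625 ≈ 0.881600
step 4 [4y] bond c/1=3/80: DF=(793569/800000 − 3/80·(0.977200+0.930200+0.881600))/(1+3/80) = 8553/10000 ≈ 0.855300
step 5 [5y] swap r/1=1870/44573: DF=(1 − 1870/44573·(0.977200+0.930200+0.881600+0.855300))/(1+1870/44573) = 813/1000 ≈ 0.813000
step 6 [6y] swap r/1=751/17440: DF=(1 − 751/17440·(0.977200+0.930200+0.881600+0.855300+0.813000))/(1+751/17440) = 7747/10000 ≈ 0.774700
step 7 [7y] bond c/1=27/400: DF=(4666807/4000000 − 27/400·(0.977200+0.930200+0.881600+0.855300+0.813000+0.774700))/(1+27/400) = 7621/10000 ≈ 0.762100
step 8 [8y] zero: DF = P = 1881/2500 ≈ 0.752400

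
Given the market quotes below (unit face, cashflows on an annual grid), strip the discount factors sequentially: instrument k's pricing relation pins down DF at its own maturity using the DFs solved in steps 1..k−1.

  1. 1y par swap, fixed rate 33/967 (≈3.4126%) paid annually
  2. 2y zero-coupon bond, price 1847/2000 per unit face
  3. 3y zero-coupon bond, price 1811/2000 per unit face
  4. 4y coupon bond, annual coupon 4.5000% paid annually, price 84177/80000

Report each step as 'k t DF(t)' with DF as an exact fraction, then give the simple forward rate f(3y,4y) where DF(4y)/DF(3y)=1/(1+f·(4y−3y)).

step 1 [1y] swap r/1=33/967: DF=(1 − 33/967·(0))/(1+33/967) = 967/1000 ≈ 0.967000
step 2 [2y] zero: DF = P = 1847/2000 ≈ 0.923500
step 3 [3y] zero: DF = P = 1811/2000 ≈ 0.905500
step 4 [4y] bond c/1=9/200: DF=(84177/80000 − 9/200·(0.967000+0.923500+0.905500))/(1+9/200) = 1773/2000 ≈ 0.886500

1 1 967/1000
2 2 1847/2000
3 3 1811/2000
4 4 1773/2000
f(3y,4y) = ((1811/2000)/(1773/2000) − 1)/(1) = 38/1773 ≈ 2.1433%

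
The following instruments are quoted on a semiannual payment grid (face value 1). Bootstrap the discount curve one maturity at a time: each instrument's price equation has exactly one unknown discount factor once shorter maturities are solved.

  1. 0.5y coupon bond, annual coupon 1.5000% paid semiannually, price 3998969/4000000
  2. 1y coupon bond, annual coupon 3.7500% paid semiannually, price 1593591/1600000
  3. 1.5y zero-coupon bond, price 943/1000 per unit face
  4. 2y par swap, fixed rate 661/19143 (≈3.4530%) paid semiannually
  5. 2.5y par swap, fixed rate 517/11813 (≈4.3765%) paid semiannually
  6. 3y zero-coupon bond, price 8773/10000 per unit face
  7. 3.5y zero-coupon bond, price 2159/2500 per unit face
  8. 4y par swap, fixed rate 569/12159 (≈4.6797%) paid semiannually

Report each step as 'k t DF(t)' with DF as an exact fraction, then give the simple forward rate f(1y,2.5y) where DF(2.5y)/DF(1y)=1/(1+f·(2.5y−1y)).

1 1/2 9923/10000
2 1 4797/5000
3 3/2 943/1000
4 2 9339/10000
5 5/2 4483/5000
6 3 8773/10000
7 7/2 2159/2500
8 4 8293/10000
f(1y,2.5y) = ((4797/5000)/(4483/5000) − 1)/(3/2) = 628/13449 ≈ 4.6695%

step 1 [0.5y] bond c/2=3/400: DF=(3998969/4000000 − 3/400·(0))/(1+3/400) = 9923/10000 ≈ 0.992300
step 2 [1y] bond c/2=3/160: DF=(1593591/1600000 − 3/160·(0.992300))/(1+3/160) = 4797/5000 ≈ 0.959400
step 3 [1.5y] zero: DF = P = 943/1000 ≈ 0.943000
step 4 [2y] swap r/2=661/38286: DF=(1 − 661/38286·(0.992300+0.959400+0.943000))/(1+661/38286) = 9339/10000 ≈ 0.933900
step 5 [2.5y] swap r/2=517/23626: DF=(1 − 517/23626·(0.992300+0.959400+0.943000+0.933900))/(1+517/23626) = 4483/5000 ≈ 0.896600
step 6 [3y] zero: DF = P = 8773/10000 ≈ 0.877300
step 7 [3.5y] zero: DF = P = 2159/2500 ≈ 0.863600
step 8 [4y] swap r/2=569/24318: DF=(1 − 569/24318·(0.992300+0.959400+0.943000+0.933900+0.896600+0.877300+0.863600))/(1+569/24318) = 8293/10000 ≈ 0.829300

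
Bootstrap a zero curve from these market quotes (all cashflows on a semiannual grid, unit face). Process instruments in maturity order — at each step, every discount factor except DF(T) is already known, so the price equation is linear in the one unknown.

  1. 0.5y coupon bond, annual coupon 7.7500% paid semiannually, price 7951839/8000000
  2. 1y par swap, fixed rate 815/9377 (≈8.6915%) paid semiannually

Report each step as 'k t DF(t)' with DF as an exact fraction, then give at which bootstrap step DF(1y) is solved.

step 1 [0.5y] bond c/2=31/800: DF=(7951839/8000000 − 31/800·(0))/(1+31/800) = 9569/10000 ≈ 0.956900
step 2 [1y] swap r/2=815/18754: DF=(1 − 815/18754·(0.956900))/(1+815/18754) = 1837/2000 ≈ 0.918500

1 1/2 9569/10000
2 1 1837/2000
DF(1y) is solved at step 2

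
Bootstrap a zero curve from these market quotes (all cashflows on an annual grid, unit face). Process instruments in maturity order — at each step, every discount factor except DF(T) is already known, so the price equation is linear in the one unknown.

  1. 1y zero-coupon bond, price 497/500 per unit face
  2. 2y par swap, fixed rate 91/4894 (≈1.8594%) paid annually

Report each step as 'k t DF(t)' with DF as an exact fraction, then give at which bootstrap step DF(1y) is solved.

step 1 [1y] zero: DF = P = 497/500 ≈ 0.994000
step 2 [2y] swap r/1=91/4894: DF=(1 − 91/4894·(0.994000))/(1+91/4894) = 2409/2500 ≈ 0.963600

1 1 497/500
2 2 2409/2500
DF(1y) is solved at step 1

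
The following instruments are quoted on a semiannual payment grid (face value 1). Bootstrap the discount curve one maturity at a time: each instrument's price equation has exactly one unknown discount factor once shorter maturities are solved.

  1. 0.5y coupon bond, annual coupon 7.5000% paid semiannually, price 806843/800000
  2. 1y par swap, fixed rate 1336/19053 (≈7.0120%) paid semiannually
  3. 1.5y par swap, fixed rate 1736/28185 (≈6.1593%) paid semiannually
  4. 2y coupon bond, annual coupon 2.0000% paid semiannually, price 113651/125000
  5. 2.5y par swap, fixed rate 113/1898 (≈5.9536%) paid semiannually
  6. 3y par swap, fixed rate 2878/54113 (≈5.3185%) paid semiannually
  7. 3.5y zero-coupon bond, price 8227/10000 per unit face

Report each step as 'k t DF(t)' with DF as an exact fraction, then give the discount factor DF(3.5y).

step 1 [0.5y] bond c/2=3/80: DF=(806843/800000 − 3/80·(0))/(1+3/80) = 9721/10000 ≈ 0.972100
step 2 [1y] swap r/2=668/19053: DF=(1 − 668/19053·(0.972100))/(1+668/19053) = 2333/2500 ≈ 0.933200
step 3 [1.5y] swap r/2=868/28185: DF=(1 − 868/28185·(0.972100+0.933200))/(1+868/28185) = 2283/2500 ≈ 0.913200
step 4 [2y] bond c/2=1/100: DF=(113651/125000 − 1/100·(0.972100+0.933200+0.913200))/(1+1/100) = 8723/10000 ≈ 0.872300
step 5 [2.5y] swap r/2=113/3796: DF=(1 − 113/3796·(0.972100+0.933200+0.913200+0.872300))/(1+113/3796) = 2161/2500 ≈ 0.864400
step 6 [3y] swap r/2=1439/54113: DF=(1 − 1439/54113·(0.972100+0.933200+0.913200+0.872300+0.864400))/(1+1439/54113) = 8561/10000 ≈ 0.856100
step 7 [3.5y] zero: DF = P = 8227/10000 ≈ 0.822700

1 1/2 9721/10000
2 1 2333/2500
3 3/2 2283/2500
4 2 8723/10000
5 5/2 2161/2500
6 3 8561/10000
7 7/2 8227/10000
DF(3.5y) = 8227/10000 ≈ 0.822700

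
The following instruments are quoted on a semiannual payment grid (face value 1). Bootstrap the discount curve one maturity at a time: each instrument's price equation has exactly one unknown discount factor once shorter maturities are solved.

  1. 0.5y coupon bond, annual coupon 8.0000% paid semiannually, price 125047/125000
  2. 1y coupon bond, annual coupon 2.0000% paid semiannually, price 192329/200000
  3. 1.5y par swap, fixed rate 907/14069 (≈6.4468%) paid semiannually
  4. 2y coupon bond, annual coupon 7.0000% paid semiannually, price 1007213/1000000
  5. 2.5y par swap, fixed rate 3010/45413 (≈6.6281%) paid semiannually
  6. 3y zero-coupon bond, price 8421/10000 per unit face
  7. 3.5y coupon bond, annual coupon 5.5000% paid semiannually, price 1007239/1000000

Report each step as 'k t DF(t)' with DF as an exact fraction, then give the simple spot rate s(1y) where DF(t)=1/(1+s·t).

step 1 [0.5y] bond c/2=1/25: DF=(125047/125000 − 1/25·(0))/(1+1/25) = 9619/10000 ≈ 0.961900
step 2 [1y] bond c/2=1/100: DF=(192329/200000 − 1/100·(0.961900))/(1+1/100) = 4713/5000 ≈ 0.942600
step 3 [1.5y] swap r/2=907/28138: DF=(1 − 907/28138·(0.961900+0.942600))/(1+907/28138) = 9093/10000 ≈ 0.909300
step 4 [2y] bond c/2=7/200: DF=(1007213/1000000 − 7/200·(0.961900+0.942600+0.909300))/(1+7/200) = 439/500 ≈ 0.878000
step 5 [2.5y] swap r/2=1505/45413: DF=(1 − 1505/45413·(0.961900+0.942600+0.909300+0.878000))/(1+1505/45413) = 1699/2000 ≈ 0.849500
step 6 [3y] zero: DF = P = 8421/10000 ≈ 0.842100
step 7 [3.5y] bond c/2=11/400: DF=(1007239/1000000 − 11/400·(0.961900+0.942600+0.909300+0.878000+0.849500+0.842100))/(1+11/400) = 4181/5000 ≈ 0.836200

1 1/2 9619/10000
2 1 4713/5000
3 3/2 9093/10000
4 2 439/500
5 5/2 1699/2000
6 3 8421/10000
7 7/2 4181/5000
s(1y) = (1/(4713/5000) − 1)/(1) = 287/4713 ≈ 6.0895%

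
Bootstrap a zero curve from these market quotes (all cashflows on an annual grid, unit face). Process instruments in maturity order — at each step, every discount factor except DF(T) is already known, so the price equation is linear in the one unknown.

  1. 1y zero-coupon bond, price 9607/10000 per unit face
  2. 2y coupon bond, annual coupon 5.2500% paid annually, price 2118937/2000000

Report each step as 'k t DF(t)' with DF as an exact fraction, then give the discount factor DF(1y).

1 1 9607/10000
2 2 9587/10000
DF(1y) = 9607/10000 ≈ 0.960700

step 1 [1y] zero: DF = P = 9607/10000 ≈ 0.960700
step 2 [2y] bond c/1=21/400: DF=(2118937/2000000 − 21/400·(0.960700))/(1+21/400) = 9587/10000 ≈ 0.958700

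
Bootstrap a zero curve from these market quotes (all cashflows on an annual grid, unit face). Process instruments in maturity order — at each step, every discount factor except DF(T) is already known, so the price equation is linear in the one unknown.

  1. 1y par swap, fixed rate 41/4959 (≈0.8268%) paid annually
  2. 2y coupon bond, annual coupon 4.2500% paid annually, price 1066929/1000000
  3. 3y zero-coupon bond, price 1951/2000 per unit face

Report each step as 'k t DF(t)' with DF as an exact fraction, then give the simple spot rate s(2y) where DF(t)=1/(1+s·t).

step 1 [1y] swap r/1=41/4959: DF=(1 − 41/4959·(0))/(1+41/4959) = 4959/5000 ≈ 0.991800
step 2 [2y] bond c/1=17/400: DF=(1066929/1000000 − 17/400·(0.991800))/(1+17/400) = 983/1000 ≈ 0.983000
step 3 [3y] zero: DF = P = 1951/2000 ≈ 0.975500

1 1 4959/5000
2 2 983/1000
3 3 1951/2000
s(2y) = (1/(983/1000) − 1)/(2) = 17/1966 ≈ 0.8647%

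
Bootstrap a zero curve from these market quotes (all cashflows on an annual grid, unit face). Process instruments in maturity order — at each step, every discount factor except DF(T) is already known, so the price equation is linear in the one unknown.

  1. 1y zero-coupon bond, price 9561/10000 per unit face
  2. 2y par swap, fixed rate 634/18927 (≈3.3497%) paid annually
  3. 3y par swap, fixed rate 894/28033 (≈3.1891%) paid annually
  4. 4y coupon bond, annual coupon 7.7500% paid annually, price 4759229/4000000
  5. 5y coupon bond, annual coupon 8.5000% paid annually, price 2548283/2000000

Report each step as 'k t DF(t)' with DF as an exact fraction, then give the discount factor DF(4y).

1 1 9561/10000
2 2 4683/5000
3 3 4553/5000
4 4 4513/5000
5 5 221/250
DF(4y) = 4513/5000 ≈ 0.902600

step 1 [1y] zero: DF = P = 9561/10000 ≈ 0.956100
step 2 [2y] swap r/1=634/18927: DF=(1 − 634/18927·(0.956100))/(1+634/18927) = 4683/5000 ≈ 0.936600
step 3 [3y] swap r/1=894/28033: DF=(1 − 894/28033·(0.956100+0.936600))/(1+894/28033) = 4553/5000 ≈ 0.910600
step 4 [4y] bond c/1=31/400: DF=(4759229/4000000 − 31/400·(0.956100+0.936600+0.910600))/(1+31/400) = 4513/5000 ≈ 0.902600
step 5 [5y] bond c/1=17/200: DF=(2548283/2000000 − 17/200·(0.956100+0.936600+0.910600+0.902600))/(1+17/200) = 221/250 ≈ 0.884000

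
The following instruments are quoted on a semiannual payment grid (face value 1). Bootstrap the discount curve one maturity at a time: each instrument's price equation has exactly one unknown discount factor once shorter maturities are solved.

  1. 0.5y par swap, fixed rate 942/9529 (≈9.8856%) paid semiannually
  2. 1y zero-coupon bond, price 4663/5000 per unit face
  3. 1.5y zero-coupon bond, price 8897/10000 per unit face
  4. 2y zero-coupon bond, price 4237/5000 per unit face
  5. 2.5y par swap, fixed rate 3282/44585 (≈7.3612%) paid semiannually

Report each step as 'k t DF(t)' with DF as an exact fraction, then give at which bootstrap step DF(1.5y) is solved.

1 1/2 9529/10000
2 1 4663/5000
3 3/2 8897/10000
4 2 4237/5000
5 5/2 8359/10000
DF(1.5y) is solved at step 3

step 1 [0.5y] swap r/2=471/9529: DF=(1 − 471/9529·(0))/(1+471/9529) = 9529/10000 ≈ 0.952900
step 2 [1y] zero: DF = P = 4663/5000 ≈ 0.932600
step 3 [1.5y] zero: DF = P = 8897/10000 ≈ 0.889700
step 4 [2y] zero: DF = P = 4237/5000 ≈ 0.847400
step 5 [2.5y] swap r/2=1641/44585: DF=(1 − 1641/44585·(0.952900+0.932600+0.889700+0.847400))/(1+1641/44585) = 8359/10000 ≈ 0.835900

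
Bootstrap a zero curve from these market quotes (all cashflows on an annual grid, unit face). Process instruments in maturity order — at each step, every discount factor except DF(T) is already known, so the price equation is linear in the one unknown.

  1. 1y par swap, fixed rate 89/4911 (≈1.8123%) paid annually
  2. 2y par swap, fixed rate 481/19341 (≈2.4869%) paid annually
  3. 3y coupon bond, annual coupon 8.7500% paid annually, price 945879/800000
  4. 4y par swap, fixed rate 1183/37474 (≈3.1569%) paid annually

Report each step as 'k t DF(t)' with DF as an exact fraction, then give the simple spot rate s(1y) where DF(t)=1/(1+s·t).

1 1 4911/5000
2 2 9519/10000
3 3 2329/2500
4 4 8817/10000
s(1y) = (1/(4911/5000) − 1)/(1) = 89/4911 ≈ 1.8123%

step 1 [1y] swap r/1=89/4911: DF=(1 − 89/4911·(0))/(1+89/4911) = 4911/5000 ≈ 0.982200
step 2 [2y] swap r/1=481/19341: DF=(1 − 481/19341·(0.982200))/(1+481/19341) = 9519/10000 ≈ 0.951900
step 3 [3y] bond c/1=7/80: DF=(945879/800000 − 7/80·(0.982200+0.951900))/(1+7/80) = 2329/2500 ≈ 0.931600
step 4 [4y] swap r/1=1183/37474: DF=(1 − 1183/37474·(0.982200+0.951900+0.931600))/(1+1183/37474) = 8817/10000 ≈ 0.881700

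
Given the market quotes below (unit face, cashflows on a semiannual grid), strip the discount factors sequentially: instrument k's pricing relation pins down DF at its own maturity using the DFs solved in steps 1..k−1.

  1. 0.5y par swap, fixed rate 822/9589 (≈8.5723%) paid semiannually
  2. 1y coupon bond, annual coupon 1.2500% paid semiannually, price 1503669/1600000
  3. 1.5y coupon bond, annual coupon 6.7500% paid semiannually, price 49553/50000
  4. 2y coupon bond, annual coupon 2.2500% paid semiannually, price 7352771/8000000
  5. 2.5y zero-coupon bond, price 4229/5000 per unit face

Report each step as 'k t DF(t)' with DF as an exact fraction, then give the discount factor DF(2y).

1 1/2 9589/10000
2 1 116/125
3 3/2 8971/10000
4 2 8779/10000
5 5/2 4229/5000
DF(2y) = 8779/10000 ≈ 0.877900

step 1 [0.5y] swap r/2=411/9589: DF=(1 − 411/9589·(0))/(1+411/9589) = 9589/10000 ≈ 0.958900
step 2 [1y] bond c/2=1/160: DF=(1503669/1600000 − 1/160·(0.958900))/(1+1/160) = 116/125 ≈ 0.928000
step 3 [1.5y] bond c/2=27/800: DF=(49553/50000 − 27/800·(0.958900+0.928000))/(1+27/800) = 8971/10000 ≈ 0.897100
step 4 [2y] bond c/2=9/800: DF=(7352771/8000000 − 9/800·(0.958900+0.928000+0.897100))/(1+9/800) = 8779/10000 ≈ 0.877900
step 5 [2.5y] zero: DF = P = 4229/5000 ≈ 0.845800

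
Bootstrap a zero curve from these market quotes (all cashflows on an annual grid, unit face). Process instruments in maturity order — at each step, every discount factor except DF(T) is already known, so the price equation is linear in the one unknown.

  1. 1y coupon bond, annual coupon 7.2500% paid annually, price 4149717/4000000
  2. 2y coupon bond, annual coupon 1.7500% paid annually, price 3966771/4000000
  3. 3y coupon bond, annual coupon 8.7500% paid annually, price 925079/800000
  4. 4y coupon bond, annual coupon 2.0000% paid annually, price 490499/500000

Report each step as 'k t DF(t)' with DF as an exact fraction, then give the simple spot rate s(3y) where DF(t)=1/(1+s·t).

1 1 9673/10000
2 2 479/500
3 3 2271/2500
4 4 4531/5000
s(3y) = (1/(2271/2500) − 1)/(3) = 229/6813 ≈ 3.3612%

step 1 [1y] bond c/1=29/400: DF=(4149717/4000000 − 29/400·(0))/(1+29/400) = 9673/10000 ≈ 0.967300
step 2 [2y] bond c/1=7/400: DF=(3966771/4000000 − 7/400·(0.967300))/(1+7/400) = 479/500 ≈ 0.958000
step 3 [3y] bond c/1=7/80: DF=(925079/800000 − 7/80·(0.967300+0.958000))/(1+7/80) = 2271/2500 ≈ 0.908400
step 4 [4y] bond c/1=1/50: DF=(490499/500000 − 1/50·(0.967300+0.958000+0.908400))/(1+1/50) = 4531/5000 ≈ 0.906200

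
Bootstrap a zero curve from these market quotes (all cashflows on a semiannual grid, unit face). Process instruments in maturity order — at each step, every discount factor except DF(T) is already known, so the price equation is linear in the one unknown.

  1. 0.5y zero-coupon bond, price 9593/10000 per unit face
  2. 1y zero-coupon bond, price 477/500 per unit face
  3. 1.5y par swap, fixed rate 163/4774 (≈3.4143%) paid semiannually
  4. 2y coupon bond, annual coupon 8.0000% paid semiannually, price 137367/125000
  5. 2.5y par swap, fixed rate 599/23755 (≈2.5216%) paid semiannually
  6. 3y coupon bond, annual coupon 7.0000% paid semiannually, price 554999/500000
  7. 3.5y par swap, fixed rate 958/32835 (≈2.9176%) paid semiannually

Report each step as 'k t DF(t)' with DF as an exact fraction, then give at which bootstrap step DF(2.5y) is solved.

step 1 [0.5y] zero: DF = P = 9593/10000 ≈ 0.959300
step 2 [1y] zero: DF = P = 477/500 ≈ 0.954000
step 3 [1.5y] swap r/2=163/9548: DF=(1 − 163/9548·(0.959300+0.954000))/(1+163/9548) = 9511/10000 ≈ 0.951100
step 4 [2y] bond c/2=1/25: DF=(137367/125000 − 1/25·(0.959300+0.954000+0.951100))/(1+1/25) = 1893/2000 ≈ 0.946500
step 5 [2.5y] swap r/2=599/47510: DF=(1 − 599/47510·(0.959300+0.954000+0.951100+0.946500))/(1+599/47510) = 9401/10000 ≈ 0.940100
step 6 [3y] bond c/2=7/200: DF=(554999/500000 − 7/200·(0.959300+0.954000+0.951100+0.946500+0.940100))/(1+7/200) = 4559/5000 ≈ 0.911800
step 7 [3.5y] swap r/2=479/32835: DF=(1 − 479/32835·(0.959300+0.954000+0.951100+0.946500+0.940100+0.911800))/(1+479/32835) = 4521/5000 ≈ 0.904200

1 1/2 9593/10000
2 1 477/500
3 3/2 9511/10000
4 2 1893/2000
5 5/2 9401/10000
6 3 4559/5000
7 7/2 4521/5000
DF(2.5y) is solved at step 5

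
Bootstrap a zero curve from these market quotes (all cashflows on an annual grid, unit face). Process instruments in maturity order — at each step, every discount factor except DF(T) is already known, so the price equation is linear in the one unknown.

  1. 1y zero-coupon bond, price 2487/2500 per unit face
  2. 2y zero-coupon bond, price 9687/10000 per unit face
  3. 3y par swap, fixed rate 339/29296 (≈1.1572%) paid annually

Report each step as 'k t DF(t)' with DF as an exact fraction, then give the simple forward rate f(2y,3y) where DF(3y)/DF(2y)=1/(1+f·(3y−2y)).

step 1 [1y] zero: DF = P = 2487/2500 ≈ 0.994800
step 2 [2y] zero: DF = P = 9687/10000 ≈ 0.968700
step 3 [3y] swap r/1=339/29296: DF=(1 − 339/29296·(0.994800+0.968700))/(1+339/29296) = 9661/10000 ≈ 0.966100

1 1 2487/2500
2 2 9687/10000
3 3 9661/10000
f(2y,3y) = ((9687/10000)/(9661/10000) − 1)/(1) = 26/9661 ≈ 0.2691%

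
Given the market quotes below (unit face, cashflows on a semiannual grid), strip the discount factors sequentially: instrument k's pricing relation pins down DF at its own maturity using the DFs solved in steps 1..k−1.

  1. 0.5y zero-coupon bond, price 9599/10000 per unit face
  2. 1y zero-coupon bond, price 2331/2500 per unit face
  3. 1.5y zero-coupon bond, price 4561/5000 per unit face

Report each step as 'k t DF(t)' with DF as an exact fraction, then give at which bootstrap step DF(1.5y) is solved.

1 1/2 9599/10000
2 1 2331/2500
3 3/2 4561/5000
DF(1.5y) is solved at step 3

step 1 [0.5y] zero: DF = P = 9599/10000 ≈ 0.959900
step 2 [1y] zero: DF = P = 2331/2500 ≈ 0.932400
step 3 [1.5y] zero: DF = P = 4561/5000 ≈ 0.912200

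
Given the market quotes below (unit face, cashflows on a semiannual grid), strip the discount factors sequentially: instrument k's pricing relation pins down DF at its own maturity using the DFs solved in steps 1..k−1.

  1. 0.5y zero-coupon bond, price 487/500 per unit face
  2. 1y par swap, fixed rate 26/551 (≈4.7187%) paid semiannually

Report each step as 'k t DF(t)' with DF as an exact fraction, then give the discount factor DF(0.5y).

step 1 [0.5y] zero: DF = P = 487/500 ≈ 0.974000
step 2 [1y] swap r/2=13/551: DF=(1 − 13/551·(0.974000))/(1+13/551) = 1909/2000 ≈ 0.954500

1 1/2 487/500
2 1 1909/2000
DF(0.5y) = 487/500 ≈ 0.974000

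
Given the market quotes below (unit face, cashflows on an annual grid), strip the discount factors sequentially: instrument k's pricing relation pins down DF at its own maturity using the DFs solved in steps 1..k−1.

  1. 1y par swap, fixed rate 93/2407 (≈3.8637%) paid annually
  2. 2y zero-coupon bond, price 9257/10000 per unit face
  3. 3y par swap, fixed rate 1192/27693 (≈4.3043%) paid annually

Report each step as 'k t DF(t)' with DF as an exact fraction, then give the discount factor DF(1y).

1 1 2407/2500
2 2 9257/10000
3 3 1101/1250
DF(1y) = 2407/2500 ≈ 0.962800

step 1 [1y] swap r/1=93/2407: DF=(1 − 93/2407·(0))/(1+93/2407) = 2407/2500 ≈ 0.962800
step 2 [2y] zero: DF = P = 9257/10000 ≈ 0.925700
step 3 [3y] swap r/1=1192/27693: DF=(1 − 1192/27693·(0.962800+0.925700))/(1+1192/27693) = 1101/1250 ≈ 0.880800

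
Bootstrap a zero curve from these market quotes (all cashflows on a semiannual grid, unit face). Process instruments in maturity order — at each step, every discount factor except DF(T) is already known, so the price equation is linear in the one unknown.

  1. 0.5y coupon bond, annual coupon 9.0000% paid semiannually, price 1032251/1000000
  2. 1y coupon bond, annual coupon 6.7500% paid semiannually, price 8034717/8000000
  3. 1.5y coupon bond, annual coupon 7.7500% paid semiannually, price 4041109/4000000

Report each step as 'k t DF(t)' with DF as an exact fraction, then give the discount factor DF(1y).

1 1/2 4939/5000
2 1 9393/10000
3 3/2 9007/10000
DF(1y) = 9393/10000 ≈ 0.939300

step 1 [0.5y] bond c/2=9/200: DF=(1032251/1000000 − 9/200·(0))/(1+9/200) = 4939/5000 ≈ 0.987800
step 2 [1y] bond c/2=27/800: DF=(8034717/8000000 − 27/800·(0.987800))/(1+27/800) = 9393/10000 ≈ 0.939300
step 3 [1.5y] bond c/2=31/800: DF=(4041109/4000000 − 31/800·(0.987800+0.939300))/(1+31/800) = 9007/10000 ≈ 0.900700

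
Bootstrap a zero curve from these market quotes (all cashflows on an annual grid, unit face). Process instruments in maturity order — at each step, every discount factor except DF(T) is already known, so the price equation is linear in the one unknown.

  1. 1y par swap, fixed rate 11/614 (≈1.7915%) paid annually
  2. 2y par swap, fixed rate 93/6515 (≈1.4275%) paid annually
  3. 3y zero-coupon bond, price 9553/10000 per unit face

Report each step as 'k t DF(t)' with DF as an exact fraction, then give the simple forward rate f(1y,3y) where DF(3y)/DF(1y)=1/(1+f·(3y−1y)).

1 1 614/625
2 2 9721/10000
3 3 9553/10000
f(1y,3y) = ((614/625)/(9553/10000) − 1)/(2) = 271/19106 ≈ 1.4184%

step 1 [1y] swap r/1=11/614: DF=(1 − 11/614·(0))/(1+11/614) = 614/625 ≈ 0.982400
step 2 [2y] swap r/1=93/6515: DF=(1 − 93/6515·(0.982400))/(1+93/6515) = 9721/10000 ≈ 0.972100
step 3 [3y] zero: DF = P = 9553/10000 ≈ 0.955300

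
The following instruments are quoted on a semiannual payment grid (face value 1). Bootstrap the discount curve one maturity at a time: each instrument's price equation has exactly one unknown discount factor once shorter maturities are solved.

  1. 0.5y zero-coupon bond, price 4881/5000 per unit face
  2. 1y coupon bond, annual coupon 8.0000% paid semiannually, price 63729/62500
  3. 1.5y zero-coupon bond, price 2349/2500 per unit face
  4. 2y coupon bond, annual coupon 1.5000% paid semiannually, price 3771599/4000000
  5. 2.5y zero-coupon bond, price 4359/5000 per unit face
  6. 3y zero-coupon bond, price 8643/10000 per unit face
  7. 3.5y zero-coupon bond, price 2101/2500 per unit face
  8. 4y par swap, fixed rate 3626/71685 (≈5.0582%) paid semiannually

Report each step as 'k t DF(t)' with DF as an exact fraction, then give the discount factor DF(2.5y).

1 1/2 4881/5000
2 1 9429/10000
3 3/2 2349/2500
4 2 4573/5000
5 5/2 4359/5000
6 3 8643/10000
7 7/2 2101/2500
8 4 8187/10000
DF(2.5y) = 4359/5000 ≈ 0.871800

step 1 [0.5y] zero: DF = P = 4881/5000 ≈ 0.976200
step 2 [1y] bond c/2=1/25: DF=(63729/62500 − 1/25·(0.976200))/(1+1/25) = 9429/10000 ≈ 0.942900
step 3 [1.5y] zero: DF = P = 2349/2500 ≈ 0.939600
step 4 [2y] bond c/2=3/400: DF=(3771599/4000000 − 3/400·(0.976200+0.942900+0.939600))/(1+3/400) = 4573/5000 ≈ 0.914600
step 5 [2.5y] zero: DF = P = 4359/5000 ≈ 0.871800
step 6 [3y] zero: DF = P = 8643/10000 ≈ 0.864300
step 7 [3.5y] zero: DF = P = 2101/2500 ≈ 0.840400
step 8 [4y] swap r/2=1813/71685: DF=(1 − 1813/71685·(0.976200+0.942900+0.939600+0.914600+0.871800+0.864300+0.840400))/(1+1813/71685) = 8187/10000 ≈ 0.818700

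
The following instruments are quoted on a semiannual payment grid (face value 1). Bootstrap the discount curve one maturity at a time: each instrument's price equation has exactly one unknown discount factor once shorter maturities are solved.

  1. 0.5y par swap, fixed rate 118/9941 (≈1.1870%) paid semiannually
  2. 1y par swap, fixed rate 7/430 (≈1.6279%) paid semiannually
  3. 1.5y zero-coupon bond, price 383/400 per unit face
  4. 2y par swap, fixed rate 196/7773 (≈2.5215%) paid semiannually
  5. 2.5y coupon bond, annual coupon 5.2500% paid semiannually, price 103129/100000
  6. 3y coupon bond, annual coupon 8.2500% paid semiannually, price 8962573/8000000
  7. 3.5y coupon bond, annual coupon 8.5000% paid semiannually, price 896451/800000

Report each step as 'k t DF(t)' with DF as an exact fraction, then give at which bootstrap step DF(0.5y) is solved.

step 1 [0.5y] swap r/2=59/9941: DF=(1 − 59/9941·(0))/(1+59/9941) = 9941/10000 ≈ 0.994100
step 2 [1y] swap r/2=7/860: DF=(1 − 7/860·(0.994100))/(1+7/860) = 9839/10000 ≈ 0.983900
step 3 [1.5y] zero: DF = P = 383/400 ≈ 0.957500
step 4 [2y] swap r/2=98/7773: DF=(1 − 98/7773·(0.994100+0.983900+0.957500))/(1+98/7773) = 951/1000 ≈ 0.951000
step 5 [2.5y] bond c/2=21/800: DF=(103129/100000 − 21/800·(0.994100+0.983900+0.957500+0.951000))/(1+21/800) = 1811/2000 ≈ 0.905500
step 6 [3y] bond c/2=33/800: DF=(8962573/8000000 − 33/800·(0.994100+0.983900+0.957500+0.951000+0.905500))/(1+33/800) = 8861/10000 ≈ 0.886100
step 7 [3.5y] bond c/2=17/400: DF=(896451/800000 − 17/400·(0.994100+0.983900+0.957500+0.951000+0.905500+0.886100))/(1+17/400) = 4217/5000 ≈ 0.843400

1 1/2 9941/10000
2 1 9839/10000
3 3/2 383/400
4 2 951/1000
5 5/2 1811/2000
6 3 8861/10000
7 7/2 4217/5000
DF(0.5y) is solved at step 1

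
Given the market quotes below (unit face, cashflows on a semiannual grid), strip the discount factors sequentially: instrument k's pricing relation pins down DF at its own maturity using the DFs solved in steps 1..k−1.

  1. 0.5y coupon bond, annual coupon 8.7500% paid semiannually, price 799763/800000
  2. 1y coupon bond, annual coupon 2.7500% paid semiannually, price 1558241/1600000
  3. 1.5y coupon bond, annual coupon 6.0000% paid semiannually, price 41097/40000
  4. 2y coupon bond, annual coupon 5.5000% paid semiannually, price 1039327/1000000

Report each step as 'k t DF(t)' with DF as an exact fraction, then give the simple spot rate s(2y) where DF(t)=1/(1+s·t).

step 1 [0.5y] bond c/2=7/160: DF=(799763/800000 − 7/160·(0))/(1+7/160) = 4789/5000 ≈ 0.957800
step 2 [1y] bond c/2=11/800: DF=(1558241/1600000 − 11/800·(0.957800))/(1+11/800) = 9477/10000 ≈ 0.947700
step 3 [1.5y] bond c/2=3/100: DF=(41097/40000 − 3/100·(0.957800+0.947700))/(1+3/100) = 471/500 ≈ 0.942000
step 4 [2y] bond c/2=11/400: DF=(1039327/1000000 − 11/400·(0.957800+0.947700+0.942000))/(1+11/400) = 9353/10000 ≈ 0.935300

1 1/2 4789/5000
2 1 9477/10000
3 3/2 471/500
4 2 9353/10000
s(2y) = (1/(9353/10000) − 1)/(2) = 647/18706 ≈ 3.4588%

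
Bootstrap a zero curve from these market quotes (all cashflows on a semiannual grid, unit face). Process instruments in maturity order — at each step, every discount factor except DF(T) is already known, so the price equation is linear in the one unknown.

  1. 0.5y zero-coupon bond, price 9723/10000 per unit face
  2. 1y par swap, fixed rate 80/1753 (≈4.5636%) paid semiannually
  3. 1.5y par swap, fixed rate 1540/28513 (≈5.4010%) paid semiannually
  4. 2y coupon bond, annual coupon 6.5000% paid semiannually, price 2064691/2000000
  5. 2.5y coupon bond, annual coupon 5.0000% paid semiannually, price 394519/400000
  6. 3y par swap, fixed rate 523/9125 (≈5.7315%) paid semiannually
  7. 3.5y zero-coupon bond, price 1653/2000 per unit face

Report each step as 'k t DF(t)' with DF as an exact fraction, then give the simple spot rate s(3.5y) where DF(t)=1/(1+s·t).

1 1/2 9723/10000
2 1 239/250
3 3/2 923/1000
4 2 9101/10000
5 5/2 1741/2000
6 3 8431/10000
7 7/2 1653/2000
s(3.5y) = (1/(1653/2000) − 1)/(7/2) = 694/11571 ≈ 5.9978%

step 1 [0.5y] zero: DF = P = 9723/10000 ≈ 0.972300
step 2 [1y] swap r/2=40/1753: DF=(1 − 40/1753·(0.972300))/(1+40/1753) = 239/250 ≈ 0.956000
step 3 [1.5y] swap r/2=770/28513: DF=(1 − 770/28513·(0.972300+0.956000))/(1+770/28513) = 923/1000 ≈ 0.923000
step 4 [2y] bond c/2=13/400: DF=(2064691/2000000 − 13/400·(0.972300+0.956000+0.923000))/(1+13/400) = 9101/10000 ≈ 0.910100
step 5 [2.5y] bond c/2=1/40: DF=(394519/400000 − 1/40·(0.972300+0.956000+0.923000+0.910100))/(1+1/40) = 1741/2000 ≈ 0.870500
step 6 [3y] swap r/2=523/18250: DF=(1 − 523/18250·(0.972300+0.956000+0.923000+0.910100+0.870500))/(1+523/18250) = 8431/10000 ≈ 0.843100
step 7 [3.5y] zero: DF = P = 1653/2000 ≈ 0.826500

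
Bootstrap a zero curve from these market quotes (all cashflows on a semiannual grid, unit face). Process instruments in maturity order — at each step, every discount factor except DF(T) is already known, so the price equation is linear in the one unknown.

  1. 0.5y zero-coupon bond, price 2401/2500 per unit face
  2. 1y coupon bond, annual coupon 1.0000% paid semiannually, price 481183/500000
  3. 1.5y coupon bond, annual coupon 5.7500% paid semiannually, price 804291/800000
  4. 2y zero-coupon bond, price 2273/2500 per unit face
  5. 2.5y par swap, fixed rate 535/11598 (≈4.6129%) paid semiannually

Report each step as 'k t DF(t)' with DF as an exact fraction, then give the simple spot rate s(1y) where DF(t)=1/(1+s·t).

step 1 [0.5y] zero: DF = P = 2401/2500 ≈ 0.960400
step 2 [1y] bond c/2=1/200: DF=(481183/500000 − 1/200·(0.960400))/(1+1/200) = 1191/1250 ≈ 0.952800
step 3 [1.5y] bond c/2=23/800: DF=(804291/800000 − 23/800·(0.960400+0.952800))/(1+23/800) = 4619/5000 ≈ 0.923800
step 4 [2y] zero: DF = P = 2273/2500 ≈ 0.909200
step 5 [2.5y] swap r/2=535/23196: DF=(1 − 535/23196·(0.960400+0.952800+0.923800+0.909200))/(1+535/23196) = 893/1000 ≈ 0.893000

1 1/2 2401/2500
2 1 1191/1250
3 3/2 4619/5000
4 2 2273/2500
5 5/2 893/1000
s(1y) = (1/(1191/1250) − 1)/(1) = 59/1191 ≈ 4.9538%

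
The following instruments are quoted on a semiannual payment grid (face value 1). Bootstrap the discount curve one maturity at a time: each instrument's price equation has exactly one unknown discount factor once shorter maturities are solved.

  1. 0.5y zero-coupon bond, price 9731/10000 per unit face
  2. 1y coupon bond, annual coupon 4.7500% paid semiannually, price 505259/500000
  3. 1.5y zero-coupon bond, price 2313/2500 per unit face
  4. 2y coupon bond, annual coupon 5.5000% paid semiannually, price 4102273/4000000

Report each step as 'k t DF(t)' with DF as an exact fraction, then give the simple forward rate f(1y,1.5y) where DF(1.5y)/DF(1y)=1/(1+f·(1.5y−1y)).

1 1/2 9731/10000
2 1 1929/2000
3 3/2 2313/2500
4 2 1843/2000
f(1y,1.5y) = ((1929/2000)/(2313/2500) − 1)/(1/2) = 131/1542 ≈ 8.4955%

step 1 [0.5y] zero: DF = P = 9731/10000 ≈ 0.973100
step 2 [1y] bond c/2=19/800: DF=(505259/500000 − 19/800·(0.973100))/(1+19/800) = 1929/2000 ≈ 0.964500
step 3 [1.5y] zero: DF = P = 2313/2500 ≈ 0.925200
step 4 [2y] bond c/2=11/400: DF=(4102273/4000000 − 11/400·(0.973100+0.964500+0.925200))/(1+11/400) = 1843/2000 ≈ 0.921500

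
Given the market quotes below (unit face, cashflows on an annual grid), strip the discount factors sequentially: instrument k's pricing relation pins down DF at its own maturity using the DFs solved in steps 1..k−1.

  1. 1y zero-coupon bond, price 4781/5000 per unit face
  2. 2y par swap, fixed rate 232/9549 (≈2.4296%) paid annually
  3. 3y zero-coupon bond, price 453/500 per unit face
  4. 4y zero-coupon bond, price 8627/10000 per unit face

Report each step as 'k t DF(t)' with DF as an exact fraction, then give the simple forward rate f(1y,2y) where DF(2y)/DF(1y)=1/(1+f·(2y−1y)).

step 1 [1y] zero: DF = P = 4781/5000 ≈ 0.956200
step 2 [2y] swap r/1=232/9549: DF=(1 − 232/9549·(0.956200))/(1+232/9549) = 596/625 ≈ 0.953600
step 3 [3y] zero: DF = P = 453/500 ≈ 0.906000
step 4 [4y] zero: DF = P = 8627/10000 ≈ 0.862700

1 1 4781/5000
2 2 596/625
3 3 453/500
4 4 8627/10000
f(1y,2y) = ((4781/5000)/(596/625) − 1)/(1) = 13/4768 ≈ 0.2727%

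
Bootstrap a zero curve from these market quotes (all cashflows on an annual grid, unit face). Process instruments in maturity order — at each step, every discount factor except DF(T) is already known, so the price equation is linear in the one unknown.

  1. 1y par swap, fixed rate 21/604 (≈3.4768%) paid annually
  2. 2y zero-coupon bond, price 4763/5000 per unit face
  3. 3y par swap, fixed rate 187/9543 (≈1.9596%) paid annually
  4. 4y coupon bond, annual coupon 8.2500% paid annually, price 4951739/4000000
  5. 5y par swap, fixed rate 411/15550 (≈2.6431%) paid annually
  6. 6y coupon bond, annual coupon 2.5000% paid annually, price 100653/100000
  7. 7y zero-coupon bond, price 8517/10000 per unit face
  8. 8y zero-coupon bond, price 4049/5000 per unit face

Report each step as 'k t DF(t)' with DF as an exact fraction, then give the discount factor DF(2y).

step 1 [1y] swap r/1=21/604: DF=(1 − 21/604·(0))/(1+21/604) = 604/625 ≈ 0.966400
step 2 [2y] zero: DF = P = 4763/5000 ≈ 0.952600
step 3 [3y] swap r/1=187/9543: DF=(1 − 187/9543·(0.966400+0.952600))/(1+187/9543) = 9439/10000 ≈ 0.943900
step 4 [4y] bond c/1=33/400: DF=(4951739/4000000 − 33/400·(0.966400+0.952600+0.943900))/(1+33/400) = 4627/5000 ≈ 0.925400
step 5 [5y] swap r/1=411/15550: DF=(1 − 411/15550·(0.966400+0.952600+0.943900+0.925400))/(1+411/15550) = 8767/10000 ≈ 0.876700
step 6 [6y] bond c/1=1/40: DF=(100653/100000 − 1/40·(0.966400+0.952600+0.943900+0.925400+0.876700))/(1+1/40) = 4341/5000 ≈ 0.868200
step 7 [7y] zero: DF = P = 8517/10000 ≈ 0.851700
step 8 [8y] zero: DF = P = 4049/5000 ≈ 0.809800

1 1 604/625
2 2 4763/5000
3 3 9439/10000
4 4 4627/5000
5 5 8767/10000
6 6 4341/5000
7 7 8517/10000
8 8 4049/5000
DF(2y) = 4763/5000 ≈ 0.952600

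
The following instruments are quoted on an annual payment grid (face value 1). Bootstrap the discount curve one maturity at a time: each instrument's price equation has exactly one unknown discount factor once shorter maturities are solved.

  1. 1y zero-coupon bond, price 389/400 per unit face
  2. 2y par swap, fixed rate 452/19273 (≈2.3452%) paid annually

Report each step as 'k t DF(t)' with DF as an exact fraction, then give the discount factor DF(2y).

1 1 389/400
2 2 2387/2500
DF(2y) = 2387/2500 ≈ 0.954800

step 1 [1y] zero: DF = P = 389/400 ≈ 0.972500
step 2 [2y] swap r/1=452/19273: DF=(1 − 452/19273·(0.972500))/(1+452/19273) = 2387/2500 ≈ 0.954800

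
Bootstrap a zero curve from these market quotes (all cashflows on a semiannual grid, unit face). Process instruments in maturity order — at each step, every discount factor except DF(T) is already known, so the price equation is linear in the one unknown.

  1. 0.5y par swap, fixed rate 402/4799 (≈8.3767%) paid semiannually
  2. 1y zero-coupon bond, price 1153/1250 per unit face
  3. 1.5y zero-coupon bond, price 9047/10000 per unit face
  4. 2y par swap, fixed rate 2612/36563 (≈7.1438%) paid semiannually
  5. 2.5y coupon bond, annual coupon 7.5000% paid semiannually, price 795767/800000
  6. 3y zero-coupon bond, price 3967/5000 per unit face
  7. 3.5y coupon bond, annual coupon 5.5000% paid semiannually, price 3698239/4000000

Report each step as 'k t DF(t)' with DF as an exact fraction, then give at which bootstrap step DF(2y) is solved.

1 1/2 4799/5000
2 1 1153/1250
3 3/2 9047/10000
4 2 4347/5000
5 5/2 4133/5000
6 3 3967/5000
7 7/2 3793/5000
DF(2y) is solved at step 4

step 1 [0.5y] swap r/2=201/4799: DF=(1 − 201/4799·(0))/(1+201/4799) = 4799/5000 ≈ 0.959800
step 2 [1y] zero: DF = P = 1153/1250 ≈ 0.922400
step 3 [1.5y] zero: DF = P = 9047/10000 ≈ 0.904700
step 4 [2y] swap r/2=1306/36563: DF=(1 − 1306/36563·(0.959800+0.922400+0.904700))/(1+1306/36563) = 4347/5000 ≈ 0.869400
step 5 [2.5y] bond c/2=3/80: DF=(795767/800000 − 3/80·(0.959800+0.922400+0.904700+0.869400))/(1+3/80) = 4133/5000 ≈ 0.826600
step 6 [3y] zero: DF = P = 3967/5000 ≈ 0.793400
step 7 [3.5y] bond c/2=11/400: DF=(3698239/4000000 − 11/400·(0.959800+0.922400+0.904700+0.869400+0.826600+0.793400))/(1+11/400) = 3793/5000 ≈ 0.758600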